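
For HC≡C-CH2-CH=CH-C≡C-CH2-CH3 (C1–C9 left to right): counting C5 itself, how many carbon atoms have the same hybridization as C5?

2

C5 is sp2 (one π bond).
C1: sp
C2: sp
C3: sp3
C4: sp2 ✓
C5: sp2 ✓
C6: sp
C7: sp
C8: sp3
C9: sp3
2 carbons are sp2.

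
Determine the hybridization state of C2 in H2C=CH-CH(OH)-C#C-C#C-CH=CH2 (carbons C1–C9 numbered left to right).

sp2

C2 is sp2: 3 σ bonds, plus one π bond, 3 electron-density regions.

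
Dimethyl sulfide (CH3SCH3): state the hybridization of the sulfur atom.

sp³

The sulfur atom — 2 σ bonds and 2 lone pairs. Steric number 4, so sp3.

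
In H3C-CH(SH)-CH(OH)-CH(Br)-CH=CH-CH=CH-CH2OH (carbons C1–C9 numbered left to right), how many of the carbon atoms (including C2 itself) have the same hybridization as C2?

5

C2 is sp3 (only σ bonds).
C1: sp3 ✓
C2: sp3 ✓
C3: sp3 ✓
C4: sp3 ✓
C5: sp2
C6: sp2
C7: sp2
C8: sp2
C9: sp3 ✓
5 carbons are sp3.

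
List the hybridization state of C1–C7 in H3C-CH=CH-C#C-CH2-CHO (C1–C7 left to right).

C1 sp3, C2 sp2, C3 sp2, C4 sp, C5 sp, C6 sp3, C7 sp2

C1: 4 σ bonds; 4 regions of electron density → sp3.
C2 has 3 σ bonds, plus one π bond: steric number 3 → sp2.
C3 — 3 σ bonds, plus one π bond. Steric number 3, so sp2.
C4: 2 σ bonds, plus two π bonds — 2 electron domains, sp.
C5: 2 σ bonds, plus two π bonds; 2 regions of electron density → sp.
C6 carries 4 σ bonds, giving a steric number of 4, so it is sp3.
C7: 3 σ bonds, plus one π bond; 3 regions of electron density → sp2.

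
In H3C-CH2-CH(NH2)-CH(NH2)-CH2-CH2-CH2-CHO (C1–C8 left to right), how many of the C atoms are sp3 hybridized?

7

C1: sp3 ✓
C2: sp3 ✓
C3: sp3 ✓
C4: sp3 ✓
C5: sp3 ✓
C6: sp3 ✓
C7: sp3 ✓
C8: sp2
C1, C2, C3, C4, C5, C6, C7 → 7 sp3 carbons.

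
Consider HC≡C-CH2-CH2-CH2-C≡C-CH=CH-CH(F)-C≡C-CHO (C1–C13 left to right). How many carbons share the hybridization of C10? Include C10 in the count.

4

C10 is sp3 (only σ bonds).
C1: sp
C2: sp
C3: sp3 ✓
C4: sp3 ✓
C5: sp3 ✓
C6: sp
C7: sp
C8: sp2
C9: sp2
C10: sp3 ✓
C11: sp
C12: sp
C13: sp2
4 carbons are sp3.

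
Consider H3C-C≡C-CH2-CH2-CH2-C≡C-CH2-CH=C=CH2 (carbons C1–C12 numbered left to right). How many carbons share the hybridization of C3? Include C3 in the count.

C3 is sp (two π bonds).
C1: sp3
C2: sp ✓
C3: sp ✓
C4: sp3
C5: sp3
C6: sp3
C7: sp ✓
C8: sp ✓
C9: sp3
C10: sp2
C11: sp ✓
C12: sp2
5 carbons are sp.

5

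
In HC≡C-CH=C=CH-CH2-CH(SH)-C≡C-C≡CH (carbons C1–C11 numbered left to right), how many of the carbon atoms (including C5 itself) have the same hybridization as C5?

C5 is sp2 (one π bond).
C1: sp
C2: sp
C3: sp2 ✓
C4: sp
C5: sp2 ✓
C6: sp3
C7: sp3
C8: sp
C9: sp
C10: sp
C11: sp
2 carbons are sp2.

2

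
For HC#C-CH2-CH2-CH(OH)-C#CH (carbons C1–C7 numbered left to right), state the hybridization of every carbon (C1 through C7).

C1 has 2 σ bonds, plus two π bonds: steric number 2 → sp.
C2: 2 σ bonds, plus two π bonds — 2 electron domains, sp.
C3: 4 σ bonds — 4 electron domains, sp3.
C4 (4 σ bonds) has steric number 4: sp3.
C5 carries 4 σ bonds, giving a steric number of 4, so it is sp3.
C6 — 2 σ bonds, plus two π bonds. Steric number 2, so sp.
C7 — 2 σ bonds, plus two π bonds. Steric number 2, so sp.

C1 sp, C2 sp, C3 sp3, C4 sp3, C5 sp3, C6 sp, C7 sp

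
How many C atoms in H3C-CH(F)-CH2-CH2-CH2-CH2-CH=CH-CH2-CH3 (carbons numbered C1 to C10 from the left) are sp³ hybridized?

C1: sp3 ✓
C2: sp3 ✓
C3: sp3 ✓
C4: sp3 ✓
C5: sp3 ✓
C6: sp3 ✓
C7: sp2
C8: sp2
C9: sp3 ✓
C10: sp3 ✓
C1, C2, C3, C4, C5, C6, C9, C10 → 8 sp3 carbons.

8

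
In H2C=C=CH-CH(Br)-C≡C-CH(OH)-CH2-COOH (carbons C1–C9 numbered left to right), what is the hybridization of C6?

sp

C6 (2 σ bonds, plus two π bonds) has steric number 2: sp.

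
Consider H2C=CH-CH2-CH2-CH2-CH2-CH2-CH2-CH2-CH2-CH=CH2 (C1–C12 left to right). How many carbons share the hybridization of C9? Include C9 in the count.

C9 is sp3 (only σ bonds).
C1: sp2
C2: sp2
C3: sp3 ✓
C4: sp3 ✓
C5: sp3 ✓
C6: sp3 ✓
C7: sp3 ✓
C8: sp3 ✓
C9: sp3 ✓
C10: sp3 ✓
C11: sp2
C12: sp2
8 carbons are sp3.

8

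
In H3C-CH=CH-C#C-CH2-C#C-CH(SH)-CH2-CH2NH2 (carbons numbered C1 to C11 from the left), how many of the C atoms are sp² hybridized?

C1: sp3
C2: sp2 ✓
C3: sp2 ✓
C4: sp
C5: sp
C6: sp3
C7: sp
C8: sp
C9: sp3
C10: sp3
C11: sp3
C2, C3 → 2 sp2 carbons.

2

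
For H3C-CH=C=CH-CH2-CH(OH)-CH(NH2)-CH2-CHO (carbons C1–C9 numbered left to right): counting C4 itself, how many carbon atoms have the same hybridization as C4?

C4 is sp2 (one π bond).
C1: sp3
C2: sp2 ✓
C3: sp
C4: sp2 ✓
C5: sp3
C6: sp3
C7: sp3
C8: sp3
C9: sp2 ✓
3 carbons are sp2.

3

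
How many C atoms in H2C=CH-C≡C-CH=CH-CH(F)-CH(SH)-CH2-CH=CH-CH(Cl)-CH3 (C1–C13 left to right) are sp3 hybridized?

5

C1: sp2
C2: sp2
C3: sp
C4: sp
C5: sp2
C6: sp2
C7: sp3 ✓
C8: sp3 ✓
C9: sp3 ✓
C10: sp2
C11: sp2
C12: sp3 ✓
C13: sp3 ✓
C7, C8, C9, C12, C13 → 5 sp3 carbons.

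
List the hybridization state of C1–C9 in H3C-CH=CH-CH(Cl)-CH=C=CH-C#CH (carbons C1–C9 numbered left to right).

C1 carries 4 σ bonds, giving a steric number of 4, so it is sp3.
C2: 3 σ bonds, plus one π bond — 3 electron domains, sp2.
C3 is sp2: 3 σ bonds, plus one π bond, 3 electron-density regions.
C4 is sp3: 4 σ bonds, 4 electron-density regions.
C5 — 3 σ bonds, plus one π bond. Steric number 3, so sp2.
C6 (2 σ bonds, plus two π bonds) has steric number 2: sp.
C7 has 3 σ bonds, plus one π bond: steric number 3 → sp2.
C8 is sp: 2 σ bonds, plus two π bonds, 2 electron-density regions.
C9 — 2 σ bonds, plus two π bonds. Steric number 2, so sp.

C1 sp3, C2 sp2, C3 sp2, C4 sp3, C5 sp2, C6 sp, C7 sp2, C8 sp, C9 sp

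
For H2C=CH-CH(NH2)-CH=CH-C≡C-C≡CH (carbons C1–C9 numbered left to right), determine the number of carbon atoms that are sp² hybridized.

C1: sp2 ✓
C2: sp2 ✓
C3: sp3
C4: sp2 ✓
C5: sp2 ✓
C6: sp
C7: sp
C8: sp
C9: sp
C1, C2, C4, C5 → 4 sp2 carbons.

4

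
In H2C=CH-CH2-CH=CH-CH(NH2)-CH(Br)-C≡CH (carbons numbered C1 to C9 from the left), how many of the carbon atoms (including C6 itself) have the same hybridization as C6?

3

C6 is sp3 (only σ bonds).
C1: sp2
C2: sp2
C3: sp3 ✓
C4: sp2
C5: sp2
C6: sp3 ✓
C7: sp3 ✓
C8: sp
C9: sp
3 carbons are sp3.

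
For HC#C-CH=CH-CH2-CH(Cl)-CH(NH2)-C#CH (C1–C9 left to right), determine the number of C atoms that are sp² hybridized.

2

C1: sp
C2: sp
C3: sp2 ✓
C4: sp2 ✓
C5: sp3
C6: sp3
C7: sp3
C8: sp
C9: sp
C3, C4 → 2 sp2 carbons.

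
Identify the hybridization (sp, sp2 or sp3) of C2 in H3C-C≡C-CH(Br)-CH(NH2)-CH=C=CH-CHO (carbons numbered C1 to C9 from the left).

sp

C2 — 2 σ bonds, plus two π bonds. Steric number 2, so sp.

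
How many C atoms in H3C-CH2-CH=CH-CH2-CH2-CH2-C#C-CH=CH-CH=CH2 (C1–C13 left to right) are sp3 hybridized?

C1: sp3 ✓
C2: sp3 ✓
C3: sp2
C4: sp2
C5: sp3 ✓
C6: sp3 ✓
C7: sp3 ✓
C8: sp
C9: sp
C10: sp2
C11: sp2
C12: sp2
C13: sp2
C1, C2, C5, C6, C7 → 5 sp3 carbons.

5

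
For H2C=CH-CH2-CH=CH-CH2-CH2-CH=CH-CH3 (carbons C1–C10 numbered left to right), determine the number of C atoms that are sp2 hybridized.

6

C1: sp2 ✓
C2: sp2 ✓
C3: sp3
C4: sp2 ✓
C5: sp2 ✓
C6: sp3
C7: sp3
C8: sp2 ✓
C9: sp2 ✓
C10: sp3
C1, C2, C4, C5, C8, C9 → 6 sp2 carbons.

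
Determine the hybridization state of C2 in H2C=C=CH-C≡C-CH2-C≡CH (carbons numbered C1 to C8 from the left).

sp

C2 — 2 σ bonds, plus two π bonds. Steric number 2, so sp.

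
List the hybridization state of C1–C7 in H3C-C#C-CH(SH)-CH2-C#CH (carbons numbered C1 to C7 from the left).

C1: 4 σ bonds; 4 regions of electron density → sp3.
C2 has 2 σ bonds, plus two π bonds: steric number 2 → sp.
C3 is sp: 2 σ bonds, plus two π bonds, 2 electron-density regions.
C4 is sp3: 4 σ bonds, 4 electron-density regions.
C5 (4 σ bonds) has steric number 4: sp3.
C6 (2 σ bonds, plus two π bonds) has steric number 2: sp.
C7 — 2 σ bonds, plus two π bonds. Steric number 2, so sp.

C1 sp3, C2 sp, C3 sp, C4 sp3, C5 sp3, C6 sp, C7 sp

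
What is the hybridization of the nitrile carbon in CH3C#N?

sp

The nitrile carbon (2 σ bonds, plus two π bonds) has steric number 2: sp.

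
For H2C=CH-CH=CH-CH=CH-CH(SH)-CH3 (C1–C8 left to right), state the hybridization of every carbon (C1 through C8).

C1 sp2, C2 sp2, C3 sp2, C4 sp2, C5 sp2, C6 sp2, C7 sp3, C8 sp3

C1 has 3 σ bonds, plus one π bond: steric number 3 → sp2.
C2 (3 σ bonds, plus one π bond) has steric number 3: sp2.
C3 (3 σ bonds, plus one π bond) has steric number 3: sp2.
C4: 3 σ bonds, plus one π bond — 3 electron domains, sp2.
C5 is sp2: 3 σ bonds, plus one π bond, 3 electron-density regions.
C6: 3 σ bonds, plus one π bond — 3 electron domains, sp2.
C7 is sp3: 4 σ bonds, 4 electron-density regions.
C8: 4 σ bonds; 4 regions of electron density → sp3.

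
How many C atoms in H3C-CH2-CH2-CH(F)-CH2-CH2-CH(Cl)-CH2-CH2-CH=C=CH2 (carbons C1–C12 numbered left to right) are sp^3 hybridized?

9

C1: sp3 ✓
C2: sp3 ✓
C3: sp3 ✓
C4: sp3 ✓
C5: sp3 ✓
C6: sp3 ✓
C7: sp3 ✓
C8: sp3 ✓
C9: sp3 ✓
C10: sp2
C11: sp
C12: sp2
C1, C2, C3, C4, C5, C6, C7, C8, C9 → 9 sp3 carbons.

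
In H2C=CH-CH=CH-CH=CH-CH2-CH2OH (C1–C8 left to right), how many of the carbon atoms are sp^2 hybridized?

6

C1: sp2 ✓
C2: sp2 ✓
C3: sp2 ✓
C4: sp2 ✓
C5: sp2 ✓
C6: sp2 ✓
C7: sp3
C8: sp3
C1, C2, C3, C4, C5, C6 → 6 sp2 carbons.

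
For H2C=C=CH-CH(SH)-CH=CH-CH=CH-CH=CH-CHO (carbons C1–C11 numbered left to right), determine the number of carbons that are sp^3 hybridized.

1

C1: sp2
C2: sp
C3: sp2
C4: sp3 ✓
C5: sp2
C6: sp2
C7: sp2
C8: sp2
C9: sp2
C10: sp2
C11: sp2
C4 → 1 sp3 carbon.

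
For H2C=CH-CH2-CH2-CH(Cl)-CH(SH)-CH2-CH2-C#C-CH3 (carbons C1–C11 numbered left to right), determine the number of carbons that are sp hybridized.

C1: sp2
C2: sp2
C3: sp3
C4: sp3
C5: sp3
C6: sp3
C7: sp3
C8: sp3
C9: sp ✓
C10: sp ✓
C11: sp3
C9, C10 → 2 sp carbons.

2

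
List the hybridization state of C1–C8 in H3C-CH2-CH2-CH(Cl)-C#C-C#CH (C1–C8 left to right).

C1 sp3, C2 sp3, C3 sp3, C4 sp3, C5 sp, C6 sp, C7 sp, C8 sp

C1: 4 σ bonds — 4 electron domains, sp3.
C2 — 4 σ bonds. Steric number 4, so sp3.
C3: 4 σ bonds; 4 regions of electron density → sp3.
C4 has 4 σ bonds: steric number 4 → sp3.
C5: 2 σ bonds, plus two π bonds — 2 electron domains, sp.
C6 is sp: 2 σ bonds, plus two π bonds, 2 electron-density regions.
C7: 2 σ bonds, plus two π bonds; 2 regions of electron density → sp.
C8 has 2 σ bonds, plus two π bonds: steric number 2 → sp.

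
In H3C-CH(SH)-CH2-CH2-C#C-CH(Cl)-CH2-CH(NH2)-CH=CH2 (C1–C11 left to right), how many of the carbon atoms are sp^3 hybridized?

C1: sp3 ✓
C2: sp3 ✓
C3: sp3 ✓
C4: sp3 ✓
C5: sp
C6: sp
C7: sp3 ✓
C8: sp3 ✓
C9: sp3 ✓
C10: sp2
C11: sp2
C1, C2, C3, C4, C7, C8, C9 → 7 sp3 carbons.

7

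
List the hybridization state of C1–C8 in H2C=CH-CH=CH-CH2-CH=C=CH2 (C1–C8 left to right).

C1 (3 σ bonds, plus one π bond) has steric number 3: sp2.
C2 — 3 σ bonds, plus one π bond. Steric number 3, so sp2.
C3 is sp2: 3 σ bonds, plus one π bond, 3 electron-density regions.
C4: 3 σ bonds, plus one π bond — 3 electron domains, sp2.
C5 (4 σ bonds) has steric number 4: sp3.
C6 — 3 σ bonds, plus one π bond. Steric number 3, so sp2.
C7 has 2 σ bonds, plus two π bonds: steric number 2 → sp.
C8: 3 σ bonds, plus one π bond — 3 electron domains, sp2.

C1 sp2, C2 sp2, C3 sp2, C4 sp2, C5 sp3, C6 sp2, C7 sp, C8 sp2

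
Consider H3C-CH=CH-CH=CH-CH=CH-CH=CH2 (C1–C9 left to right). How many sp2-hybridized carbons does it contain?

8

C1: sp3
C2: sp2 ✓
C3: sp2 ✓
C4: sp2 ✓
C5: sp2 ✓
C6: sp2 ✓
C7: sp2 ✓
C8: sp2 ✓
C9: sp2 ✓
C2, C3, C4, C5, C6, C7, C8, C9 → 8 sp2 carbons.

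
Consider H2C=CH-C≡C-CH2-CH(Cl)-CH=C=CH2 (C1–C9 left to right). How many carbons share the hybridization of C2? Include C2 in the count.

C2 is sp2 (one π bond).
C1: sp2 ✓
C2: sp2 ✓
C3: sp
C4: sp
C5: sp3
C6: sp3
C7: sp2 ✓
C8: sp
C9: sp2 ✓
4 carbons are sp2.

4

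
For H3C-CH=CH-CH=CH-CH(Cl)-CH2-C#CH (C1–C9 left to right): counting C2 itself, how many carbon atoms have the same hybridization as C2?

4

C2 is sp2 (one π bond).
C1: sp3
C2: sp2 ✓
C3: sp2 ✓
C4: sp2 ✓
C5: sp2 ✓
C6: sp3
C7: sp3
C8: sp
C9: sp
4 carbons are sp2.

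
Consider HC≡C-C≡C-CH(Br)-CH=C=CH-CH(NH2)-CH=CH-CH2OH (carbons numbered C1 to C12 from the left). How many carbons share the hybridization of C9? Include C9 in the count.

3

C9 is sp3 (only σ bonds).
C1: sp
C2: sp
C3: sp
C4: sp
C5: sp3 ✓
C6: sp2
C7: sp
C8: sp2
C9: sp3 ✓
C10: sp2
C11: sp2
C12: sp3 ✓
3 carbons are sp3.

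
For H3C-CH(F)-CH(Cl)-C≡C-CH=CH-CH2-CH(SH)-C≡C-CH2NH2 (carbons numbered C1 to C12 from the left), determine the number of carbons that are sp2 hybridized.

C1: sp3
C2: sp3
C3: sp3
C4: sp
C5: sp
C6: sp2 ✓
C7: sp2 ✓
C8: sp3
C9: sp3
C10: sp
C11: sp
C12: sp3
C6, C7 → 2 sp2 carbons.

2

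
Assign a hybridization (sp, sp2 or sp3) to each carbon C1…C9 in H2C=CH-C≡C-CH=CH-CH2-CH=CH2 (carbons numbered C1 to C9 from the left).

C1 sp2, C2 sp2, C3 sp, C4 sp, C5 sp2, C6 sp2, C7 sp3, C8 sp2, C9 sp2

C1 (3 σ bonds, plus one π bond) has steric number 3: sp2.
C2: 3 σ bonds, plus one π bond; 3 regions of electron density → sp2.
C3: 2 σ bonds, plus two π bonds; 2 regions of electron density → sp.
C4 is sp: 2 σ bonds, plus two π bonds, 2 electron-density regions.
C5 carries 3 σ bonds, plus one π bond, giving a steric number of 3, so it is sp2.
C6 has 3 σ bonds, plus one π bond: steric number 3 → sp2.
C7 (4 σ bonds) has steric number 4: sp3.
C8 (3 σ bonds, plus one π bond) has steric number 3: sp2.
C9 carries 3 σ bonds, plus one π bond, giving a steric number of 3, so it is sp2.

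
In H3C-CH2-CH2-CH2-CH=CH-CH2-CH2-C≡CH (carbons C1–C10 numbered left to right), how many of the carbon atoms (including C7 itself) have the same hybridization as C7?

C7 is sp3 (only σ bonds).
C1: sp3 ✓
C2: sp3 ✓
C3: sp3 ✓
C4: sp3 ✓
C5: sp2
C6: sp2
C7: sp3 ✓
C8: sp3 ✓
C9: sp
C10: sp
6 carbons are sp3.

6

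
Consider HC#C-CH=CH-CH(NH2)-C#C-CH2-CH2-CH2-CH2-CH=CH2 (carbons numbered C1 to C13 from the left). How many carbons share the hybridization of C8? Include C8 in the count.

C8 is sp3 (only σ bonds).
C1: sp
C2: sp
C3: sp2
C4: sp2
C5: sp3 ✓
C6: sp
C7: sp
C8: sp3 ✓
C9: sp3 ✓
C10: sp3 ✓
C11: sp3 ✓
C12: sp2
C13: sp2
5 carbons are sp3.

5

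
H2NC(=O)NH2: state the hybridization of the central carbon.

The central carbon is sp2: 3 σ bonds, plus one π bond, 3 electron-density regions.

sp^2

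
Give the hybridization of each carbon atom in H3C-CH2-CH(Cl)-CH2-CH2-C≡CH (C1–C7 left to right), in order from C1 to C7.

C1: 4 σ bonds — 4 electron domains, sp3.
C2 carries 4 σ bonds, giving a steric number of 4, so it is sp3.
C3: 4 σ bonds; 4 regions of electron density → sp3.
C4 (4 σ bonds) has steric number 4: sp3.
C5 — 4 σ bonds. Steric number 4, so sp3.
C6 is sp: 2 σ bonds, plus two π bonds, 2 electron-density regions.
C7 (2 σ bonds, plus two π bonds) has steric number 2: sp.

C1 sp3, C2 sp3, C3 sp3, C4 sp3, C5 sp3, C6 sp, C7 sp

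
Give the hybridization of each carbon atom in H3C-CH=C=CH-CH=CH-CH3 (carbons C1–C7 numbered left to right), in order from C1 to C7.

C1 sp3, C2 sp2, C3 sp, C4 sp2, C5 sp2, C6 sp2, C7 sp3

C1 carries 4 σ bonds, giving a steric number of 4, so it is sp3.
C2: 3 σ bonds, plus one π bond; 3 regions of electron density → sp2.
C3: 2 σ bonds, plus two π bonds — 2 electron domains, sp.
C4: 3 σ bonds, plus one π bond; 3 regions of electron density → sp2.
C5 has 3 σ bonds, plus one π bond: steric number 3 → sp2.
C6 has 3 σ bonds, plus one π bond: steric number 3 → sp2.
C7 is sp3: 4 σ bonds, 4 electron-density regions.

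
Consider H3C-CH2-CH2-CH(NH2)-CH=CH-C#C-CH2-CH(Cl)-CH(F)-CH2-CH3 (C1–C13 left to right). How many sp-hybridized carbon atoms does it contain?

2

C1: sp3
C2: sp3
C3: sp3
C4: sp3
C5: sp2
C6: sp2
C7: sp ✓
C8: sp ✓
C9: sp3
C10: sp3
C11: sp3
C12: sp3
C13: sp3
C7, C8 → 2 sp carbons.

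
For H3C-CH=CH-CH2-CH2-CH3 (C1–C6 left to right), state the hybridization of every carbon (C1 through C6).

C1 sp3, C2 sp2, C3 sp2, C4 sp3, C5 sp3, C6 sp3

C1 (4 σ bonds) has steric number 4: sp3.
C2: 3 σ bonds, plus one π bond — 3 electron domains, sp2.
C3: 3 σ bonds, plus one π bond; 3 regions of electron density → sp2.
C4 has 4 σ bonds: steric number 4 → sp3.
C5 has 4 σ bonds: steric number 4 → sp3.
C6 carries 4 σ bonds, giving a steric number of 4, so it is sp3.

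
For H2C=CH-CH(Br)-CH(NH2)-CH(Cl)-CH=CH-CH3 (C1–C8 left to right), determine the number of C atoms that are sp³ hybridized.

C1: sp2
C2: sp2
C3: sp3 ✓
C4: sp3 ✓
C5: sp3 ✓
C6: sp2
C7: sp2
C8: sp3 ✓
C3, C4, C5, C8 → 4 sp3 carbons.

4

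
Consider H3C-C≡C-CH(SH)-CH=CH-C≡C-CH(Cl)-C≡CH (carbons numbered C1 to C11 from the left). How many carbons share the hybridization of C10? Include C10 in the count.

C10 is sp (two π bonds).
C1: sp3
C2: sp ✓
C3: sp ✓
C4: sp3
C5: sp2
C6: sp2
C7: sp ✓
C8: sp ✓
C9: sp3
C10: sp ✓
C11: sp ✓
6 carbons are sp.

6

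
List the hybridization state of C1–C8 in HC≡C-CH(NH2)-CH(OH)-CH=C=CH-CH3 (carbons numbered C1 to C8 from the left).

C1 has 2 σ bonds, plus two π bonds: steric number 2 → sp.
C2: 2 σ bonds, plus two π bonds; 2 regions of electron density → sp.
C3 is sp3: 4 σ bonds, 4 electron-density regions.
C4 — 4 σ bonds. Steric number 4, so sp3.
C5 — 3 σ bonds, plus one π bond. Steric number 3, so sp2.
C6 has 2 σ bonds, plus two π bonds: steric number 2 → sp.
C7 carries 3 σ bonds, plus one π bond, giving a steric number of 3, so it is sp2.
C8 (4 σ bonds) has steric number 4: sp3.

C1 sp, C2 sp, C3 sp3, C4 sp3, C5 sp2, C6 sp, C7 sp2, C8 sp3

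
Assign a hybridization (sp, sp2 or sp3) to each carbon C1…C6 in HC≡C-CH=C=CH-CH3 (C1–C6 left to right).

C1 (2 σ bonds, plus two π bonds) has steric number 2: sp.
C2 is sp: 2 σ bonds, plus two π bonds, 2 electron-density regions.
C3: 3 σ bonds, plus one π bond; 3 regions of electron density → sp2.
C4 is sp: 2 σ bonds, plus two π bonds, 2 electron-density regions.
C5 is sp2: 3 σ bonds, plus one π bond, 3 electron-density regions.
C6 is sp3: 4 σ bonds, 4 electron-density regions.

C1 sp, C2 sp, C3 sp2, C4 sp, C5 sp2, C6 sp3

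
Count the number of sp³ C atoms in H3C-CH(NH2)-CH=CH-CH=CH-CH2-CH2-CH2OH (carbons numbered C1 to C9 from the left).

C1: sp3 ✓
C2: sp3 ✓
C3: sp2
C4: sp2
C5: sp2
C6: sp2
C7: sp3 ✓
C8: sp3 ✓
C9: sp3 ✓
C1, C2, C7, C8, C9 → 5 sp3 carbons.

5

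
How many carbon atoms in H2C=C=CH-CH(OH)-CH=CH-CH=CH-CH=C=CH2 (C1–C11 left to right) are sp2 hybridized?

C1: sp2 ✓
C2: sp
C3: sp2 ✓
C4: sp3
C5: sp2 ✓
C6: sp2 ✓
C7: sp2 ✓
C8: sp2 ✓
C9: sp2 ✓
C10: sp
C11: sp2 ✓
C1, C3, C5, C6, C7, C8, C9, C11 → 8 sp2 carbons.

8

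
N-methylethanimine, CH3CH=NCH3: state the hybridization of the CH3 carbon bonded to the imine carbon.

The CH3 carbon bonded to the imine carbon (4 σ bonds) has steric number 4: sp3.

sp3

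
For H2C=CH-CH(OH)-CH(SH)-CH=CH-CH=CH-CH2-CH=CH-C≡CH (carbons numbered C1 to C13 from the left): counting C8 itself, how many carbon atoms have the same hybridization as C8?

C8 is sp2 (one π bond).
C1: sp2 ✓
C2: sp2 ✓
C3: sp3
C4: sp3
C5: sp2 ✓
C6: sp2 ✓
C7: sp2 ✓
C8: sp2 ✓
C9: sp3
C10: sp2 ✓
C11: sp2 ✓
C12: sp
C13: sp
8 carbons are sp2.

8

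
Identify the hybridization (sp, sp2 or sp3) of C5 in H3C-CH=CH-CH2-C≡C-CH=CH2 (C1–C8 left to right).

sp

C5 carries 2 σ bonds, plus two π bonds, giving a steric number of 2, so it is sp.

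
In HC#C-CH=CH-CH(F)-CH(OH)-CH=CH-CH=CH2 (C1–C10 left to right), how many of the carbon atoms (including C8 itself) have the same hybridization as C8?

6

C8 is sp2 (one π bond).
C1: sp
C2: sp
C3: sp2 ✓
C4: sp2 ✓
C5: sp3
C6: sp3
C7: sp2 ✓
C8: sp2 ✓
C9: sp2 ✓
C10: sp2 ✓
6 carbons are sp2.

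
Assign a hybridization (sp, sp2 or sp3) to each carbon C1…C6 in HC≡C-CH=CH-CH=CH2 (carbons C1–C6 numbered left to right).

C1 has 2 σ bonds, plus two π bonds: steric number 2 → sp.
C2 has 2 σ bonds, plus two π bonds: steric number 2 → sp.
C3 has 3 σ bonds, plus one π bond: steric number 3 → sp2.
C4: 3 σ bonds, plus one π bond; 3 regions of electron density → sp2.
C5 is sp2: 3 σ bonds, plus one π bond, 3 electron-density regions.
C6: 3 σ bonds, plus one π bond — 3 electron domains, sp2.

C1 sp, C2 sp, C3 sp2, C4 sp2, C5 sp2, C6 sp2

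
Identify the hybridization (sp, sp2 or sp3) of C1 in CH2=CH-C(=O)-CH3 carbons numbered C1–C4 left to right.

C1 carries 3 σ bonds, plus one π bond, giving a steric number of 3, so it is sp2.

sp²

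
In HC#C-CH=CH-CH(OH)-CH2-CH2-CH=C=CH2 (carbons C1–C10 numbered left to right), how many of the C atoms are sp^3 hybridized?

3

C1: sp
C2: sp
C3: sp2
C4: sp2
C5: sp3 ✓
C6: sp3 ✓
C7: sp3 ✓
C8: sp2
C9: sp
C10: sp2
C5, C6, C7 → 3 sp3 carbons.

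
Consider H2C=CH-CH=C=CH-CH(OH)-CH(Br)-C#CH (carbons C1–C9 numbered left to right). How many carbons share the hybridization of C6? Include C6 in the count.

C6 is sp3 (only σ bonds).
C1: sp2
C2: sp2
C3: sp2
C4: sp
C5: sp2
C6: sp3 ✓
C7: sp3 ✓
C8: sp
C9: sp
2 carbons are sp3.

2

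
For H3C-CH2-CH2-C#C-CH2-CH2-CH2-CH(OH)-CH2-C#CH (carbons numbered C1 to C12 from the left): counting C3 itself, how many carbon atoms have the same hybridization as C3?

8

C3 is sp3 (only σ bonds).
C1: sp3 ✓
C2: sp3 ✓
C3: sp3 ✓
C4: sp
C5: sp
C6: sp3 ✓
C7: sp3 ✓
C8: sp3 ✓
C9: sp3 ✓
C10: sp3 ✓
C11: sp
C12: sp
8 carbons are sp3.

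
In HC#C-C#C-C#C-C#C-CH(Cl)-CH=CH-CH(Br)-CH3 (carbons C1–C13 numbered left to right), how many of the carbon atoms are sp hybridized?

8

C1: sp ✓
C2: sp ✓
C3: sp ✓
C4: sp ✓
C5: sp ✓
C6: sp ✓
C7: sp ✓
C8: sp ✓
C9: sp3
C10: sp2
C11: sp2
C12: sp3
C13: sp3
C1, C2, C3, C4, C5, C6, C7, C8 → 8 sp carbons.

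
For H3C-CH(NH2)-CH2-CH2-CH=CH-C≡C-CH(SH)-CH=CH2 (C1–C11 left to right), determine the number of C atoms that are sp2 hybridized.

4

C1: sp3
C2: sp3
C3: sp3
C4: sp3
C5: sp2 ✓
C6: sp2 ✓
C7: sp
C8: sp
C9: sp3
C10: sp2 ✓
C11: sp2 ✓
C5, C6, C10, C11 → 4 sp2 carbons.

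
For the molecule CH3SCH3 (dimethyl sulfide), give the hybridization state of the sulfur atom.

sp^3

The sulfur atom (2 σ bonds and 2 lone pairs) has steric number 4: sp3.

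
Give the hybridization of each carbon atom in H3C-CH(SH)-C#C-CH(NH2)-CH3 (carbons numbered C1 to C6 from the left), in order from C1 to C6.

C1 sp3, C2 sp3, C3 sp, C4 sp, C5 sp3, C6 sp3

C1: 4 σ bonds; 4 regions of electron density → sp3.
C2 — 4 σ bonds. Steric number 4, so sp3.
C3 — 2 σ bonds, plus two π bonds. Steric number 2, so sp.
C4 carries 2 σ bonds, plus two π bonds, giving a steric number of 2, so it is sp.
C5 (4 σ bonds) has steric number 4: sp3.
C6: 4 σ bonds — 4 electron domains, sp3.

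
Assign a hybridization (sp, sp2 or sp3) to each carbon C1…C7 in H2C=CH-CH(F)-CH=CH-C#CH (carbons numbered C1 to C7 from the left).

C1 carries 3 σ bonds, plus one π bond, giving a steric number of 3, so it is sp2.
C2: 3 σ bonds, plus one π bond — 3 electron domains, sp2.
C3: 4 σ bonds — 4 electron domains, sp3.
C4 — 3 σ bonds, plus one π bond. Steric number 3, so sp2.
C5: 3 σ bonds, plus one π bond; 3 regions of electron density → sp2.
C6 (2 σ bonds, plus two π bonds) has steric number 2: sp.
C7: 2 σ bonds, plus two π bonds — 2 electron domains, sp.

C1 sp2, C2 sp2, C3 sp3, C4 sp2, C5 sp2, C6 sp, C7 sp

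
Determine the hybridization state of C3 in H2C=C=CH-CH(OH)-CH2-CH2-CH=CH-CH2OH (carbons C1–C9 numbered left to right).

sp^2

C3 — 3 σ bonds, plus one π bond. Steric number 3, so sp2.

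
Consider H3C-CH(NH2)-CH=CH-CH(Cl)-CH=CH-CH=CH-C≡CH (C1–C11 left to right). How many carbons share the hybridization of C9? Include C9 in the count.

C9 is sp2 (one π bond).
C1: sp3
C2: sp3
C3: sp2 ✓
C4: sp2 ✓
C5: sp3
C6: sp2 ✓
C7: sp2 ✓
C8: sp2 ✓
C9: sp2 ✓
C10: sp
C11: sp
6 carbons are sp2.

6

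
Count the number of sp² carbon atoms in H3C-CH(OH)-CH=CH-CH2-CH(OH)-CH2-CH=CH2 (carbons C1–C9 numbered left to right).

4

C1: sp3
C2: sp3
C3: sp2 ✓
C4: sp2 ✓
C5: sp3
C6: sp3
C7: sp3
C8: sp2 ✓
C9: sp2 ✓
C3, C4, C8, C9 → 4 sp2 carbons.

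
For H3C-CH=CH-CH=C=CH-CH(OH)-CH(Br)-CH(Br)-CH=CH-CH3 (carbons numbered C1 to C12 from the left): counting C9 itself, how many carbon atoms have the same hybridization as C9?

5

C9 is sp3 (only σ bonds).
C1: sp3 ✓
C2: sp2
C3: sp2
C4: sp2
C5: sp
C6: sp2
C7: sp3 ✓
C8: sp3 ✓
C9: sp3 ✓
C10: sp2
C11: sp2
C12: sp3 ✓
5 carbons are sp3.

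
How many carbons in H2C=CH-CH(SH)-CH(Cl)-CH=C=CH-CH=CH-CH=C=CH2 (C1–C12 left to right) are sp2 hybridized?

8

C1: sp2 ✓
C2: sp2 ✓
C3: sp3
C4: sp3
C5: sp2 ✓
C6: sp
C7: sp2 ✓
C8: sp2 ✓
C9: sp2 ✓
C10: sp2 ✓
C11: sp
C12: sp2 ✓
C1, C2, C5, C7, C8, C9, C10, C12 → 8 sp2 carbons.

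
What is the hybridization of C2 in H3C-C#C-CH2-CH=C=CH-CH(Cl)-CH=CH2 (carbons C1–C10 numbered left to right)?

C2 is sp: 2 σ bonds, plus two π bonds, 2 electron-density regions.

sp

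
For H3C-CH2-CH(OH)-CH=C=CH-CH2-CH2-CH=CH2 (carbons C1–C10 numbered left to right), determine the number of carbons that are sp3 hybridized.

C1: sp3 ✓
C2: sp3 ✓
C3: sp3 ✓
C4: sp2
C5: sp
C6: sp2
C7: sp3 ✓
C8: sp3 ✓
C9: sp2
C10: sp2
C1, C2, C3, C7, C8 → 5 sp3 carbons.

5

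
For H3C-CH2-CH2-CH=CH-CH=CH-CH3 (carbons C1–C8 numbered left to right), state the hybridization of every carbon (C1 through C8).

C1 sp3, C2 sp3, C3 sp3, C4 sp2, C5 sp2, C6 sp2, C7 sp2, C8 sp3

C1 (4 σ bonds) has steric number 4: sp3.
C2: 4 σ bonds — 4 electron domains, sp3.
C3: 4 σ bonds — 4 electron domains, sp3.
C4 — 3 σ bonds, plus one π bond. Steric number 3, so sp2.
C5 has 3 σ bonds, plus one π bond: steric number 3 → sp2.
C6: 3 σ bonds, plus one π bond; 3 regions of electron density → sp2.
C7 carries 3 σ bonds, plus one π bond, giving a steric number of 3, so it is sp2.
C8 — 4 σ bonds. Steric number 4, so sp3.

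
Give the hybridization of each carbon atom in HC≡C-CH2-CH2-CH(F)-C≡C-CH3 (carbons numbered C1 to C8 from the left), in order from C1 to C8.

C1 is sp: 2 σ bonds, plus two π bonds, 2 electron-density regions.
C2 — 2 σ bonds, plus two π bonds. Steric number 2, so sp.
C3 — 4 σ bonds. Steric number 4, so sp3.
C4: 4 σ bonds — 4 electron domains, sp3.
C5: 4 σ bonds — 4 electron domains, sp3.
C6 — 2 σ bonds, plus two π bonds. Steric number 2, so sp.
C7 carries 2 σ bonds, plus two π bonds, giving a steric number of 2, so it is sp.
C8 has 4 σ bonds: steric number 4 → sp3.

C1 sp, C2 sp, C3 sp3, C4 sp3, C5 sp3, C6 sp, C7 sp, C8 sp3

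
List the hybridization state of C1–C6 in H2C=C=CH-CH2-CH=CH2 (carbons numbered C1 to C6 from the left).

C1 sp2, C2 sp, C3 sp2, C4 sp3, C5 sp2, C6 sp2

C1: 3 σ bonds, plus one π bond; 3 regions of electron density → sp2.
C2 — 2 σ bonds, plus two π bonds. Steric number 2, so sp.
C3 carries 3 σ bonds, plus one π bond, giving a steric number of 3, so it is sp2.
C4 — 4 σ bonds. Steric number 4, so sp3.
C5 is sp2: 3 σ bonds, plus one π bond, 3 electron-density regions.
C6 carries 3 σ bonds, plus one π bond, giving a steric number of 3, so it is sp2.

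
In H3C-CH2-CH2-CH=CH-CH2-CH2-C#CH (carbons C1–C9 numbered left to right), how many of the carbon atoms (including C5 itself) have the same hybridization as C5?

2

C5 is sp2 (one π bond).
C1: sp3
C2: sp3
C3: sp3
C4: sp2 ✓
C5: sp2 ✓
C6: sp3
C7: sp3
C8: sp
C9: sp
2 carbons are sp2.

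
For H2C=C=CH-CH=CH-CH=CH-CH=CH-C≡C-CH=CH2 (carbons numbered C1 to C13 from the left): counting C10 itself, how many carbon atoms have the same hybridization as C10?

C10 is sp (two π bonds).
C1: sp2
C2: sp ✓
C3: sp2
C4: sp2
C5: sp2
C6: sp2
C7: sp2
C8: sp2
C9: sp2
C10: sp ✓
C11: sp ✓
C12: sp2
C13: sp2
3 carbons are sp.

3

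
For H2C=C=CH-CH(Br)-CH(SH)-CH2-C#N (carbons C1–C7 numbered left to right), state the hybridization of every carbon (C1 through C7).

C1 sp2, C2 sp, C3 sp2, C4 sp3, C5 sp3, C6 sp3, C7 sp

C1 is sp2: 3 σ bonds, plus one π bond, 3 electron-density regions.
C2: 2 σ bonds, plus two π bonds — 2 electron domains, sp.
C3: 3 σ bonds, plus one π bond — 3 electron domains, sp2.
C4 (4 σ bonds) has steric number 4: sp3.
C5: 4 σ bonds — 4 electron domains, sp3.
C6 — 4 σ bonds. Steric number 4, so sp3.
C7: 2 σ bonds, plus two π bonds; 2 regions of electron density → sp.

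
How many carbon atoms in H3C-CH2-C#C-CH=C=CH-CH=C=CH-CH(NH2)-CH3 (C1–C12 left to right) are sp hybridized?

C1: sp3
C2: sp3
C3: sp ✓
C4: sp ✓
C5: sp2
C6: sp ✓
C7: sp2
C8: sp2
C9: sp ✓
C10: sp2
C11: sp3
C12: sp3
C3, C4, C6, C9 → 4 sp carbons.

4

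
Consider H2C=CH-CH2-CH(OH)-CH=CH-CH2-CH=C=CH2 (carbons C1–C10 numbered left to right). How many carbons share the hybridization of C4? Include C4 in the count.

C4 is sp3 (only σ bonds).
C1: sp2
C2: sp2
C3: sp3 ✓
C4: sp3 ✓
C5: sp2
C6: sp2
C7: sp3 ✓
C8: sp2
C9: sp
C10: sp2
3 carbons are sp3.

3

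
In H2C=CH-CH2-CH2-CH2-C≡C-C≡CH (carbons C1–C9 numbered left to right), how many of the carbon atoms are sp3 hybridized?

3

C1: sp2
C2: sp2
C3: sp3 ✓
C4: sp3 ✓
C5: sp3 ✓
C6: sp
C7: sp
C8: sp
C9: sp
C3, C4, C5 → 3 sp3 carbons.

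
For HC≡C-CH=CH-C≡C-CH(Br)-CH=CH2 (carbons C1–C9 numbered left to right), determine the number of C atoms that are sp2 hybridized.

C1: sp
C2: sp
C3: sp2 ✓
C4: sp2 ✓
C5: sp
C6: sp
C7: sp3
C8: sp2 ✓
C9: sp2 ✓
C3, C4, C8, C9 → 4 sp2 carbons.

4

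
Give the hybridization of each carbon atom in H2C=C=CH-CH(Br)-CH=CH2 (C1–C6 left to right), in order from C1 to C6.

C1: 3 σ bonds, plus one π bond; 3 regions of electron density → sp2.
C2 has 2 σ bonds, plus two π bonds: steric number 2 → sp.
C3: 3 σ bonds, plus one π bond — 3 electron domains, sp2.
C4: 4 σ bonds — 4 electron domains, sp3.
C5 — 3 σ bonds, plus one π bond. Steric number 3, so sp2.
C6 (3 σ bonds, plus one π bond) has steric number 3: sp2.

C1 sp2, C2 sp, C3 sp2, C4 sp3, C5 sp2, C6 sp2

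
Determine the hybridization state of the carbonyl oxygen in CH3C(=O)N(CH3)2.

The carbonyl oxygen (1 σ bond and 2 lone pairs, plus one π bond) has steric number 3: sp2.

sp2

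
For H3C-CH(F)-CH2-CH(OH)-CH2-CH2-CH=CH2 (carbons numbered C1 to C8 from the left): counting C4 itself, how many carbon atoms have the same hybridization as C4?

C4 is sp3 (only σ bonds).
C1: sp3 ✓
C2: sp3 ✓
C3: sp3 ✓
C4: sp3 ✓
C5: sp3 ✓
C6: sp3 ✓
C7: sp2
C8: sp2
6 carbons are sp3.

6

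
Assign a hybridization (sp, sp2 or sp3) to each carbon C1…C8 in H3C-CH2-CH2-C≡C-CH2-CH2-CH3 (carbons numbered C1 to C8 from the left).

C1 is sp3: 4 σ bonds, 4 electron-density regions.
C2 (4 σ bonds) has steric number 4: sp3.
C3: 4 σ bonds — 4 electron domains, sp3.
C4: 2 σ bonds, plus two π bonds — 2 electron domains, sp.
C5 — 2 σ bonds, plus two π bonds. Steric number 2, so sp.
C6 has 4 σ bonds: steric number 4 → sp3.
C7 has 4 σ bonds: steric number 4 → sp3.
C8 has 4 σ bonds: steric number 4 → sp3.

C1 sp3, C2 sp3, C3 sp3, C4 sp, C5 sp, C6 sp3, C7 sp3, C8 sp3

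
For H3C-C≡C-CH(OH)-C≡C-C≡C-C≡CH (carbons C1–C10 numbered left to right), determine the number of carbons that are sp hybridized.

C1: sp3
C2: sp ✓
C3: sp ✓
C4: sp3
C5: sp ✓
C6: sp ✓
C7: sp ✓
C8: sp ✓
C9: sp ✓
C10: sp ✓
C2, C3, C5, C6, C7, C8, C9, C10 → 8 sp carbons.

8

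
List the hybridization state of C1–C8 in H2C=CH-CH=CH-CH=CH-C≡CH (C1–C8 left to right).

C1 sp2, C2 sp2, C3 sp2, C4 sp2, C5 sp2, C6 sp2, C7 sp, C8 sp

C1 — 3 σ bonds, plus one π bond. Steric number 3, so sp2.
C2 carries 3 σ bonds, plus one π bond, giving a steric number of 3, so it is sp2.
C3 is sp2: 3 σ bonds, plus one π bond, 3 electron-density regions.
C4 has 3 σ bonds, plus one π bond: steric number 3 → sp2.
C5 — 3 σ bonds, plus one π bond. Steric number 3, so sp2.
C6 carries 3 σ bonds, plus one π bond, giving a steric number of 3, so it is sp2.
C7 — 2 σ bonds, plus two π bonds. Steric number 2, so sp.
C8 carries 2 σ bonds, plus two π bonds, giving a steric number of 2, so it is sp.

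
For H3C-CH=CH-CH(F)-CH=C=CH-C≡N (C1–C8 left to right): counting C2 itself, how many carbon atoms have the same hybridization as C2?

4

C2 is sp2 (one π bond).
C1: sp3
C2: sp2 ✓
C3: sp2 ✓
C4: sp3
C5: sp2 ✓
C6: sp
C7: sp2 ✓
C8: sp
4 carbons are sp2.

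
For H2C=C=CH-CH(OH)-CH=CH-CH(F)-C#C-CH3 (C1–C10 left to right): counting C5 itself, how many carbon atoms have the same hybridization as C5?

C5 is sp2 (one π bond).
C1: sp2 ✓
C2: sp
C3: sp2 ✓
C4: sp3
C5: sp2 ✓
C6: sp2 ✓
C7: sp3
C8: sp
C9: sp
C10: sp3
4 carbons are sp2.

4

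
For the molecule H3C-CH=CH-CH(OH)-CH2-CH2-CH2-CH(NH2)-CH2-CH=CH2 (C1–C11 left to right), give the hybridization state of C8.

C8 is sp3: 4 σ bonds, 4 electron-density regions.

sp^3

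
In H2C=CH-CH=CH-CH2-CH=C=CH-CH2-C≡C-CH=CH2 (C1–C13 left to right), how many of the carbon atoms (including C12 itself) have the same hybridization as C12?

C12 is sp2 (one π bond).
C1: sp2 ✓
C2: sp2 ✓
C3: sp2 ✓
C4: sp2 ✓
C5: sp3
C6: sp2 ✓
C7: sp
C8: sp2 ✓
C9: sp3
C10: sp
C11: sp
C12: sp2 ✓
C13: sp2 ✓
8 carbons are sp2.

8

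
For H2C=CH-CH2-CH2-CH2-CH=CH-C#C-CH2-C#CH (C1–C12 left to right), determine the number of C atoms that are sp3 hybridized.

C1: sp2
C2: sp2
C3: sp3 ✓
C4: sp3 ✓
C5: sp3 ✓
C6: sp2
C7: sp2
C8: sp
C9: sp
C10: sp3 ✓
C11: sp
C12: sp
C3, C4, C5, C10 → 4 sp3 carbons.

4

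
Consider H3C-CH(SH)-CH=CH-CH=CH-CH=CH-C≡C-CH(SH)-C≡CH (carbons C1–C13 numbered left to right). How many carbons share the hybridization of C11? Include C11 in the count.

3

C11 is sp3 (only σ bonds).
C1: sp3 ✓
C2: sp3 ✓
C3: sp2
C4: sp2
C5: sp2
C6: sp2
C7: sp2
C8: sp2
C9: sp
C10: sp
C11: sp3 ✓
C12: sp
C13: sp
3 carbons are sp3.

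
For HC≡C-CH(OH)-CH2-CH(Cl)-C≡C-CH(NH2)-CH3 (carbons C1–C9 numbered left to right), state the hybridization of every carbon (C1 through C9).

C1 sp, C2 sp, C3 sp3, C4 sp3, C5 sp3, C6 sp, C7 sp, C8 sp3, C9 sp3

C1 (2 σ bonds, plus two π bonds) has steric number 2: sp.
C2 has 2 σ bonds, plus two π bonds: steric number 2 → sp.
C3 (4 σ bonds) has steric number 4: sp3.
C4 is sp3: 4 σ bonds, 4 electron-density regions.
C5: 4 σ bonds — 4 electron domains, sp3.
C6 (2 σ bonds, plus two π bonds) has steric number 2: sp.
C7 (2 σ bonds, plus two π bonds) has steric number 2: sp.
C8 has 4 σ bonds: steric number 4 → sp3.
C9: 4 σ bonds — 4 electron domains, sp3.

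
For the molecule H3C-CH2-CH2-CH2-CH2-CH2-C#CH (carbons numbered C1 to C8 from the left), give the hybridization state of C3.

C3 — 4 σ bonds. Steric number 4, so sp3.

sp³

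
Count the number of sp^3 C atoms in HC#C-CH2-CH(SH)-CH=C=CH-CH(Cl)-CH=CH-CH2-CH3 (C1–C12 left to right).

5

C1: sp
C2: sp
C3: sp3 ✓
C4: sp3 ✓
C5: sp2
C6: sp
C7: sp2
C8: sp3 ✓
C9: sp2
C10: sp2
C11: sp3 ✓
C12: sp3 ✓
C3, C4, C8, C11, C12 → 5 sp3 carbons.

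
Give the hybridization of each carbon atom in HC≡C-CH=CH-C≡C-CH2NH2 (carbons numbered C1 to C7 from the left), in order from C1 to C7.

C1 (2 σ bonds, plus two π bonds) has steric number 2: sp.
C2 is sp: 2 σ bonds, plus two π bonds, 2 electron-density regions.
C3 is sp2: 3 σ bonds, plus one π bond, 3 electron-density regions.
C4 has 3 σ bonds, plus one π bond: steric number 3 → sp2.
C5: 2 σ bonds, plus two π bonds — 2 electron domains, sp.
C6: 2 σ bonds, plus two π bonds; 2 regions of electron density → sp.
C7 — 4 σ bonds. Steric number 4, so sp3.

C1 sp, C2 sp, C3 sp2, C4 sp2, C5 sp, C6 sp, C7 sp3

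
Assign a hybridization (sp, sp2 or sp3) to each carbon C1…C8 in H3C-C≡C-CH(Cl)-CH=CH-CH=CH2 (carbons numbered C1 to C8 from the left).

C1: 4 σ bonds — 4 electron domains, sp3.
C2 is sp: 2 σ bonds, plus two π bonds, 2 electron-density regions.
C3 carries 2 σ bonds, plus two π bonds, giving a steric number of 2, so it is sp.
C4 is sp3: 4 σ bonds, 4 electron-density regions.
C5: 3 σ bonds, plus one π bond; 3 regions of electron density → sp2.
C6: 3 σ bonds, plus one π bond; 3 regions of electron density → sp2.
C7 has 3 σ bonds, plus one π bond: steric number 3 → sp2.
C8 has 3 σ bonds, plus one π bond: steric number 3 → sp2.

C1 sp3, C2 sp, C3 sp, C4 sp3, C5 sp2, C6 sp2, C7 sp2, C8 sp2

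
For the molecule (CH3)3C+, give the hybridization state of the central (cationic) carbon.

Three σ bonds and an empty p orbital; no lone pair → steric number 3 → sp2 and planar.

sp²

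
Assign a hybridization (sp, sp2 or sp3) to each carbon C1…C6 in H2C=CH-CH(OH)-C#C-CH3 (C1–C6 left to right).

C1 sp2, C2 sp2, C3 sp3, C4 sp, C5 sp, C6 sp3

C1 (3 σ bonds, plus one π bond) has steric number 3: sp2.
C2: 3 σ bonds, plus one π bond; 3 regions of electron density → sp2.
C3 carries 4 σ bonds, giving a steric number of 4, so it is sp3.
C4 is sp: 2 σ bonds, plus two π bonds, 2 electron-density regions.
C5 has 2 σ bonds, plus two π bonds: steric number 2 → sp.
C6 (4 σ bonds) has steric number 4: sp3.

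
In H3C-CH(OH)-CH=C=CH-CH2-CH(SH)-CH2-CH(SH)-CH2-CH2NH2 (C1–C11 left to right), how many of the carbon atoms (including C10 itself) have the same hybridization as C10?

C10 is sp3 (only σ bonds).
C1: sp3 ✓
C2: sp3 ✓
C3: sp2
C4: sp
C5: sp2
C6: sp3 ✓
C7: sp3 ✓
C8: sp3 ✓
C9: sp3 ✓
C10: sp3 ✓
C11: sp3 ✓
8 carbons are sp3.

8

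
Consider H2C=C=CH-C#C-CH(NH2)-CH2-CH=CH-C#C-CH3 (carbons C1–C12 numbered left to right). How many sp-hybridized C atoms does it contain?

C1: sp2
C2: sp ✓
C3: sp2
C4: sp ✓
C5: sp ✓
C6: sp3
C7: sp3
C8: sp2
C9: sp2
C10: sp ✓
C11: sp ✓
C12: sp3
C2, C4, C5, C10, C11 → 5 sp carbons.

5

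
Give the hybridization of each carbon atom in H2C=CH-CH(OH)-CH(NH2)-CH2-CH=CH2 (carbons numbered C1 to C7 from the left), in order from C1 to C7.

C1 sp2, C2 sp2, C3 sp3, C4 sp3, C5 sp3, C6 sp2, C7 sp2

C1: 3 σ bonds, plus one π bond — 3 electron domains, sp2.
C2 is sp2: 3 σ bonds, plus one π bond, 3 electron-density regions.
C3: 4 σ bonds — 4 electron domains, sp3.
C4 carries 4 σ bonds, giving a steric number of 4, so it is sp3.
C5 carries 4 σ bonds, giving a steric number of 4, so it is sp3.
C6: 3 σ bonds, plus one π bond; 3 regions of electron density → sp2.
C7 has 3 σ bonds, plus one π bond: steric number 3 → sp2.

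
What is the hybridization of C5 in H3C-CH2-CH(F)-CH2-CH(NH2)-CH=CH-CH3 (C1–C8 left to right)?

C5: 4 σ bonds; 4 regions of electron density → sp3.

sp3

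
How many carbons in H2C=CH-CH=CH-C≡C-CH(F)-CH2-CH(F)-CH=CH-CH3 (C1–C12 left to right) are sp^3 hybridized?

4

C1: sp2
C2: sp2
C3: sp2
C4: sp2
C5: sp
C6: sp
C7: sp3 ✓
C8: sp3 ✓
C9: sp3 ✓
C10: sp2
C11: sp2
C12: sp3 ✓
C7, C8, C9, C12 → 4 sp3 carbons.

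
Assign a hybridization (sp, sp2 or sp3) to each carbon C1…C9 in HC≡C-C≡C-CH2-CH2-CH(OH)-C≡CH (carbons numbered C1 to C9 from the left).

C1 sp, C2 sp, C3 sp, C4 sp, C5 sp3, C6 sp3, C7 sp3, C8 sp, C9 sp

C1 (2 σ bonds, plus two π bonds) has steric number 2: sp.
C2 has 2 σ bonds, plus two π bonds: steric number 2 → sp.
C3 is sp: 2 σ bonds, plus two π bonds, 2 electron-density regions.
C4 (2 σ bonds, plus two π bonds) has steric number 2: sp.
C5 (4 σ bonds) has steric number 4: sp3.
C6 is sp3: 4 σ bonds, 4 electron-density regions.
C7 — 4 σ bonds. Steric number 4, so sp3.
C8 (2 σ bonds, plus two π bonds) has steric number 2: sp.
C9 (2 σ bonds, plus two π bonds) has steric number 2: sp.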